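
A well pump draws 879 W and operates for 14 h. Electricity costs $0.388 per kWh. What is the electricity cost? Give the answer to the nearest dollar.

Energy = 879 W × 14 h = 12,306 Wh = 12.31 kWh
Cost = 12.31 kWh × $0.388/kWh = $4.77 ≈ $5

$5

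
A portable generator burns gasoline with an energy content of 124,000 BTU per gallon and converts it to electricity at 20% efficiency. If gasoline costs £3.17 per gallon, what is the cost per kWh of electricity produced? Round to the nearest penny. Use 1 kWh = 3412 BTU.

£0.44

Electrical output per gallon = 124,000 BTU × 0.20 / 3412 BTU/kWh = 7.268 kWh
Cost per kWh = £3.17 / 7.268 kWh = £0.436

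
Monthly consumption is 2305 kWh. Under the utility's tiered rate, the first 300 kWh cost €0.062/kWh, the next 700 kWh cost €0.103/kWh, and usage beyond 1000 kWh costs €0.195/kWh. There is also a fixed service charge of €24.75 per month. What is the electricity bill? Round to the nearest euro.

First 300 kWh × €0.062 = €18.60
Next 700 kWh × €0.103 = €72.10
Remaining 1305 kWh × €0.195 = €254.48
Energy charge = €345.18; + service €24.75 = €369.93 ≈ €370

€370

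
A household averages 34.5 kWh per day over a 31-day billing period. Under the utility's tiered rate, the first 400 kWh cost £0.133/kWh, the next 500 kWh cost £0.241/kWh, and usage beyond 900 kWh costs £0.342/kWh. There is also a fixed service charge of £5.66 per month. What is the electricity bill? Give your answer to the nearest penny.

£237.33

Usage = 34.5 kWh/day × 31 days = 1069.5 kWh
First 400 kWh × £0.133 = £53.20
Next 500 kWh × £0.241 = £120.50
Remaining 169.5 kWh × £0.342 = £57.97
Energy charge = £231.67; + service £5.66 = £237.33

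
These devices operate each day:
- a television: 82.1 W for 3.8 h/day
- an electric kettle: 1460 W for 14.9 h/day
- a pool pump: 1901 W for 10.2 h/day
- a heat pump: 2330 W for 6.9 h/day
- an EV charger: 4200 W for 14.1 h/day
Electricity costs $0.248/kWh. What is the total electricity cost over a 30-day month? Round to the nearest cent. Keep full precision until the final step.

television: 82.1 W × 3.8 h × 30 d = 9,359 Wh = 9.359 kWh
electric kettle: 1460 W × 14.9 h × 30 d = 652,620 Wh = 652.6 kWh
pool pump: 1901 W × 10.2 h × 30 d = 581,706 Wh = 581.7 kWh
heat pump: 2330 W × 6.9 h × 30 d = 482,310 Wh = 482.3 kWh
EV charger: 4200 W × 14.1 h × 30 d = 1,776,600 Wh = 1,777 kWh
Total energy = 9.359 + 652.6 + 581.7 + 482.3 + 1,777 = 3,503 kWh
Cost = 3,503 kWh × $0.248 = $868.64

$868.64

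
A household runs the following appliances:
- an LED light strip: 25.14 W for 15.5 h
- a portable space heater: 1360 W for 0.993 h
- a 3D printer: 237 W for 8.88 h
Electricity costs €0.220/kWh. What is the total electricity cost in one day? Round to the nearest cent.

€0.85

LED light strip: 25.14 W × 15.5 h = 390 Wh = 0.3897 kWh
portable space heater: 1360 W × 0.993 h = 1,350 Wh = 1.35 kWh
3D printer: 237 W × 8.88 h = 2,105 Wh = 2.105 kWh
Total energy = 0.3897 + 1.35 + 2.105 = 3.845 kWh
Cost = 3.845 kWh × €0.220 = €0.85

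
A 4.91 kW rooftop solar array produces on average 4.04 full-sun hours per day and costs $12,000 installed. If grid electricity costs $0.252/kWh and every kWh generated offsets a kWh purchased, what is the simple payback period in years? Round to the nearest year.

Daily generation = 4.91 kW × 4.04 h = 19.84 kWh
Annual generation = 19.84 × 365 = 7240.3 kWh
Annual savings = 7240.3 × $0.252 = $1,824.55
Payback = $12,000 / $1,824.55 = 6.58 years

7 years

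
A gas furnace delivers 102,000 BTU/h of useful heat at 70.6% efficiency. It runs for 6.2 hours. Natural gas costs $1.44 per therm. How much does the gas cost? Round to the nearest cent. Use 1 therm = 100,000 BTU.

Heat delivered = 102,000 BTU/h × 6.2 h = 632,400 BTU
Gas input = 632,400 / 0.706 = 895,751 BTU
= 895,751 / 100,000 = 8.958 therm
Cost = 8.958 × $1.44/therm = $12.90

$12.90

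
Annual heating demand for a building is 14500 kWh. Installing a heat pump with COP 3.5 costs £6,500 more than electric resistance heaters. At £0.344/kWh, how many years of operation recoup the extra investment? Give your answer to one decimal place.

1.8 years

Resistance: 14500 kWh × £0.344 = £4,988.00/yr
Heat pump: 14500 / 3.5 = 4143 kWh in → × £0.344 = £1,425.14/yr
Annual savings = £3,562.86
Payback = £6,500 / £3,562.86 = 1.82 years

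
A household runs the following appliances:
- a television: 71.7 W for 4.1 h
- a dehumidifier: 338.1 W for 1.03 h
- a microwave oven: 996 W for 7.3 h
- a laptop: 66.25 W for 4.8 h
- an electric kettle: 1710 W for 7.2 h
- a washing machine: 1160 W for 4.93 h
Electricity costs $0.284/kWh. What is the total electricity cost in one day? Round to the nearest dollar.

television: 71.7 W × 4.1 h = 294 Wh = 0.294 kWh
dehumidifier: 338.1 W × 1.03 h = 348 Wh = 0.3482 kWh
microwave oven: 996 W × 7.3 h = 7,271 Wh = 7.271 kWh
laptop: 66.25 W × 4.8 h = 318 Wh = 0.318 kWh
electric kettle: 1710 W × 7.2 h = 12,312 Wh = 12.31 kWh
washing machine: 1160 W × 4.93 h = 5,719 Wh = 5.719 kWh
Total energy = 0.294 + 0.3482 + 7.271 + 0.318 + 12.31 + 5.719 = 26.26 kWh
Cost = 26.26 kWh × $0.284 = $7.46 ≈ $7

$7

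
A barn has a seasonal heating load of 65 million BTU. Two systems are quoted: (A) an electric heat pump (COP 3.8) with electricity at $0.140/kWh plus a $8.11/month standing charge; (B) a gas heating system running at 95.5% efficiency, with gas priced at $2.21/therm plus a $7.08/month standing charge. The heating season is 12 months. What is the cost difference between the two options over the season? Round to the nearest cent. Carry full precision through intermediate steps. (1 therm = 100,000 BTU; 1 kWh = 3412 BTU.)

$789.97

Heat load = 65 × 10⁶ BTU = 65,000,000 BTU
Gas: input = 65,000,000 / 0.955 = 68,062,827 BTU = 680.6 therm → 680.6 × $2.21 = $1,504.19; + 12 × $7.08 standing = $1,589.15
Heat pump: 65,000,000 BTU / 3412 = 19,050 kWh heat; / 3.8 = 5,013 kWh in → × $0.140 = $701.86; + 12 × $8.11 standing = $799.18
Difference = |$1,589.15 − $799.18| = $789.97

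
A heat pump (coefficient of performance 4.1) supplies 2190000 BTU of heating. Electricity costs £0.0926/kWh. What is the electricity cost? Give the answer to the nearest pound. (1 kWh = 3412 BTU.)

Heat delivered = 2,190,000 BTU / 3412 = 641.9 kWh
Electrical input = 641.9 kWh / 4.1 = 156.5 kWh
Cost = 156.5 × £0.0926/kWh = £14.50 ≈ £14

£14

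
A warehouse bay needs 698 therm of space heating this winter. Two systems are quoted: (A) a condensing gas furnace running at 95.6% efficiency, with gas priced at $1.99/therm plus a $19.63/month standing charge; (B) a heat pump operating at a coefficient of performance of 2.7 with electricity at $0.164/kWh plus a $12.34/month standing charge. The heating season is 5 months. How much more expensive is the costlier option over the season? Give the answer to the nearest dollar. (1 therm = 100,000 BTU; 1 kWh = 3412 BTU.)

$247

Heat load = 698 therm × 100,000 = 69,800,000 BTU
Gas: input = 69,800,000 / 0.956 = 73,012,552 BTU = 730.1 therm → 730.1 × $1.99 = $1,452.95; + 5 × $19.63 standing = $1,551.10
Heat pump: 69,800,000 BTU / 3412 = 20,460 kWh heat; / 2.7 = 7,577 kWh in → × $0.164 = $1,242.59; + 5 × $12.34 standing = $1,304.29
Difference = |$1,551.10 − $1,304.29| = $246.81 ≈ $247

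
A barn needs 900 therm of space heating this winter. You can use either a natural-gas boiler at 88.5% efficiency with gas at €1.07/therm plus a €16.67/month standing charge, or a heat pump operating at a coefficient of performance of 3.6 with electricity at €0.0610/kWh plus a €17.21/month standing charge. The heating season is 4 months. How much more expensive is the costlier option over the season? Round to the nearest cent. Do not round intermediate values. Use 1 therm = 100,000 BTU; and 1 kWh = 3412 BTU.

Heat load = 900 therm × 100,000 = 90,000,000 BTU
Gas: input = 90,000,000 / 0.885 = 101,694,915 BTU = 1,017 therm → 1,017 × €1.07 = €1,088.14; + 4 × €16.67 standing = €1,154.82
Heat pump: 90,000,000 BTU / 3412 = 26,380 kWh heat; / 3.6 = 7,327 kWh in → × €0.0610 = €446.95; + 4 × €17.21 standing = €515.79
Difference = |€1,154.82 − €515.79| = €639.02

€639.02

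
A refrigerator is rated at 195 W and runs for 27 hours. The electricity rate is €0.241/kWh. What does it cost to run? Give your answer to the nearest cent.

Energy = 195 W × 27 h = 5,265 Wh = 5.265 kWh
Cost = 5.265 kWh × €0.241/kWh = €1.27

€1.27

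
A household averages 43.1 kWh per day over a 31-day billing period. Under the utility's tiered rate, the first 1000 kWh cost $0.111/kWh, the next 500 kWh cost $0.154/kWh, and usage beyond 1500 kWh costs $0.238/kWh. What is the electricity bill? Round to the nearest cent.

Usage = 43.1 kWh/day × 31 days = 1336.1 kWh
First 1000 kWh × $0.111 = $111.00
Next 336.1 kWh × $0.154 = $51.76
Remaining tier: 0 kWh (not reached)
Total = $162.76

$162.76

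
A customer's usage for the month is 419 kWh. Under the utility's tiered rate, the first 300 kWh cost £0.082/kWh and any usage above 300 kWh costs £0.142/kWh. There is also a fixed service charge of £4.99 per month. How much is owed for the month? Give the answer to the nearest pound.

First 300 kWh × £0.082 = £24.60
Remaining 119 kWh × £0.142 = £16.90
Energy charge = £41.50; + service £4.99 = £46.49 ≈ £46

£46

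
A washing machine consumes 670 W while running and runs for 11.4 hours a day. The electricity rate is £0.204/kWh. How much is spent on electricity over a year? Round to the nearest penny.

£568.73

Energy = 670 W × 11.4 h/day × 365 days = 2,787,870 Wh = 2,788 kWh
Cost = 2,788 kWh × £0.204/kWh = £568.73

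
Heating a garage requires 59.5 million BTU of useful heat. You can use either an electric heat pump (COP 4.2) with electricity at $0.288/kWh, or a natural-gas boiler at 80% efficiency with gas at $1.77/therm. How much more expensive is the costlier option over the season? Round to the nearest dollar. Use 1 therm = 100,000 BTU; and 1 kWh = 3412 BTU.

Heat load = 59.5 × 10⁶ BTU = 59,500,000 BTU
Gas: input = 59,500,000 / 0.800 = 74,375,000 BTU = 743.8 therm → 743.8 × $1.77 = $1,316.44
Heat pump: 59,500,000 BTU / 3412 = 17,440 kWh heat; / 4.2 = 4,152 kWh in → × $0.288 = $1,195.78
Difference = |$1,316.44 − $1,195.78| = $120.66 ≈ $121

$121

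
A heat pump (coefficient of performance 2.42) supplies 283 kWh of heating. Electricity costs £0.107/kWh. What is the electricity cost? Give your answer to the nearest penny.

Electrical input = 283 kWh / 2.42 = 116.9 kWh
Cost = 116.9 × £0.107/kWh = £12.51

£12.51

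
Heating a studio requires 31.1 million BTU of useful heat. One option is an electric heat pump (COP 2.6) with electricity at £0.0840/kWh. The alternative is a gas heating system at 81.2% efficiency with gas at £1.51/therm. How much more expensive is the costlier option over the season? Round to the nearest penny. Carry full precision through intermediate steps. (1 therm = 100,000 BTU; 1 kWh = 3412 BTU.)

Heat load = 31.1 × 10⁶ BTU = 31,100,000 BTU
Gas: input = 31,100,000 / 0.812 = 38,300,493 BTU = 383 therm → 383 × £1.51 = £578.34
Heat pump: 31,100,000 BTU / 3412 = 9,115 kWh heat; / 2.6 = 3,506 kWh in → × £0.0840 = £294.48
Difference = |£578.34 − £294.48| = £283.86

£283.86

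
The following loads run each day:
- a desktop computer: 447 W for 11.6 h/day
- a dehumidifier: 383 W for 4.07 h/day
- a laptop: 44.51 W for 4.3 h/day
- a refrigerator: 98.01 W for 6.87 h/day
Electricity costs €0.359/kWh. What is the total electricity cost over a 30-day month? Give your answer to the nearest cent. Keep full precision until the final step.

desktop computer: 447 W × 11.6 h × 30 d = 155,556 Wh = 155.6 kWh
dehumidifier: 383 W × 4.07 h × 30 d = 46,764 Wh = 46.76 kWh
laptop: 44.51 W × 4.3 h × 30 d = 5,742 Wh = 5.742 kWh
refrigerator: 98.01 W × 6.87 h × 30 d = 20,200 Wh = 20.2 kWh
Total energy = 155.6 + 46.76 + 5.742 + 20.2 = 228.3 kWh
Cost = 228.3 kWh × €0.359 = €81.95

€81.95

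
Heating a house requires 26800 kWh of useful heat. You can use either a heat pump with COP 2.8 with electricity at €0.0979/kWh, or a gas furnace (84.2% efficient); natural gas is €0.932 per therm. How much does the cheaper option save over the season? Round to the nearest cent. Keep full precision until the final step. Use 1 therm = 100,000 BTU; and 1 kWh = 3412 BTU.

Heat load = 26800 kWh × 3412 = 91,441,600 BTU
Gas: input = 91,441,600 / 0.842 = 108,600,475 BTU = 1,086 therm → 1,086 × €0.932 = €1,012.16
Heat pump: 91,441,600 BTU / 3412 = 26,800 kWh heat; / 2.8 = 9,571 kWh in → × €0.0979 = €937.04
Difference = |€1,012.16 − €937.04| = €75.11

€75.11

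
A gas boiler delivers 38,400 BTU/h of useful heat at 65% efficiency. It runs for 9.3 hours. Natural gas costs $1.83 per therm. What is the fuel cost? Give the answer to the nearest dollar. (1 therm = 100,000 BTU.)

Heat delivered = 38,400 BTU/h × 9.3 h = 357,120 BTU
Gas input = 357,120 / 0.65 = 549,415 BTU
= 549,415 / 100,000 = 5.494 therm
Cost = 5.494 × $1.83/therm = $10.05 ≈ $10

$10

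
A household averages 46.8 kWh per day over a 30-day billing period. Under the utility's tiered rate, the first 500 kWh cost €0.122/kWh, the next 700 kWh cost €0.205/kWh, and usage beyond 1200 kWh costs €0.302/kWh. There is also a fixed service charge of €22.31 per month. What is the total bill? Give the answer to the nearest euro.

€288

Usage = 46.8 kWh/day × 30 days = 1404 kWh
First 500 kWh × €0.122 = €61.00
Next 700 kWh × €0.205 = €143.50
Remaining 204 kWh × €0.302 = €61.61
Energy charge = €266.11; + service €22.31 = €288.42 ≈ €288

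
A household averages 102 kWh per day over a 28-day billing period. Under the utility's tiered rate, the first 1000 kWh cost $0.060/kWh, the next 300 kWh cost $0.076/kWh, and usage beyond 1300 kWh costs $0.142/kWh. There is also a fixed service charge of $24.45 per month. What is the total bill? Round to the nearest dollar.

$328

Usage = 102 kWh/day × 28 days = 2856 kWh
First 1000 kWh × $0.060 = $60.00
Next 300 kWh × $0.076 = $22.80
Remaining 1556 kWh × $0.142 = $220.95
Energy charge = $303.75; + service $24.45 = $328.20 ≈ $328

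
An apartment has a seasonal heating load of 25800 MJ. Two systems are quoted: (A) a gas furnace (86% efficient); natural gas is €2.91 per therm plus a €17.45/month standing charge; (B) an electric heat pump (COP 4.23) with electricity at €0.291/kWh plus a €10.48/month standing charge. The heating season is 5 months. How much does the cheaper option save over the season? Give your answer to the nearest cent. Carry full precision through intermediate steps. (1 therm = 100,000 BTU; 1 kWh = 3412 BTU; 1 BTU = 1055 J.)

Heat load = 25800 MJ = 25,800,000,000 J / 1055 = 24,454,976 BTU
Gas: input = 24,454,976 / 0.86 = 28,436,019 BTU = 284.4 therm → 284.4 × €2.91 = €827.49; + 5 × €17.45 standing = €914.74
Heat pump: 24,454,976 BTU / 3412 = 7,167 kWh heat; / 4.23 = 1,694 kWh in → × €0.291 = €493.07; + 5 × €10.48 standing = €545.47
Difference = |€914.74 − €545.47| = €369.27

€369.27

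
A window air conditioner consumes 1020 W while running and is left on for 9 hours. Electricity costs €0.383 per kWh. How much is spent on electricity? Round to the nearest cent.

€3.52

Energy = 1020 W × 9 h = 9,180 Wh = 9.18 kWh
Cost = 9.18 kWh × €0.383/kWh = €3.52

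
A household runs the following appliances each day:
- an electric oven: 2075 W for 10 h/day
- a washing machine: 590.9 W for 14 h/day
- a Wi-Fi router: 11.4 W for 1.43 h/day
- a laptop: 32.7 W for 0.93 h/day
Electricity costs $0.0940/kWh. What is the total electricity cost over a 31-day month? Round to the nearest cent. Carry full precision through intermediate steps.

$84.71

electric oven: 2075 W × 10 h × 31 d = 643,250 Wh = 643.2 kWh
washing machine: 590.9 W × 14 h × 31 d = 256,451 Wh = 256.5 kWh
Wi-Fi router: 11.4 W × 1.43 h × 31 d = 505 Wh = 0.5054 kWh
laptop: 32.7 W × 0.93 h × 31 d = 943 Wh = 0.9427 kWh
Total energy = 643.2 + 256.5 + 0.5054 + 0.9427 = 901.1 kWh
Cost = 901.1 kWh × $0.0940 = $84.71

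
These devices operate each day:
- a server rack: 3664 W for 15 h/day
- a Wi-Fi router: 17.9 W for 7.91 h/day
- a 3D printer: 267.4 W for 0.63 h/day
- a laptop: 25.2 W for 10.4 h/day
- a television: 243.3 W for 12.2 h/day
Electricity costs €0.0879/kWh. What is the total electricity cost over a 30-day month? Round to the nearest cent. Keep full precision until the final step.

€154.27

server rack: 3664 W × 15 h × 30 d = 1,648,800 Wh = 1,649 kWh
Wi-Fi router: 17.9 W × 7.91 h × 30 d = 4,248 Wh = 4.248 kWh
3D printer: 267.4 W × 0.63 h × 30 d = 5,054 Wh = 5.054 kWh
laptop: 25.2 W × 10.4 h × 30 d = 7,862 Wh = 7.862 kWh
television: 243.3 W × 12.2 h × 30 d = 89,048 Wh = 89.05 kWh
Total energy = 1,649 + 4.248 + 5.054 + 7.862 + 89.05 = 1,755 kWh
Cost = 1,755 kWh × €0.0879 = €154.27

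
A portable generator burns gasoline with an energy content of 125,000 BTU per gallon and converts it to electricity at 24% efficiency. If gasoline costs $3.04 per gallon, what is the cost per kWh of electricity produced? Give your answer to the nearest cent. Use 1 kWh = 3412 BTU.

Electrical output per gallon = 125,000 BTU × 0.24 / 3412 BTU/kWh = 8.792 kWh
Cost per kWh = $3.04 / 8.792 kWh = $0.346

$0.35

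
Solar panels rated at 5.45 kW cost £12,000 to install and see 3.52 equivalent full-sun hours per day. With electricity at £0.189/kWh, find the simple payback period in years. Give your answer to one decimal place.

9.1 years

Daily generation = 5.45 kW × 3.52 h = 19.18 kWh
Annual generation = 19.18 × 365 = 7002.2 kWh
Annual savings = 7002.2 × £0.189 = £1,323.41
Payback = £12,000 / £1,323.41 = 9.07 years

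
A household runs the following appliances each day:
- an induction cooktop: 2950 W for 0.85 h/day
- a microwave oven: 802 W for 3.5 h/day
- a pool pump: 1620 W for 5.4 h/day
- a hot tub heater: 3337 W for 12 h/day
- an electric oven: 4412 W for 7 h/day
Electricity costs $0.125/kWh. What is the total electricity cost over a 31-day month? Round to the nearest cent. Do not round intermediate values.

$329.34

induction cooktop: 2950 W × 0.85 h × 31 d = 77,732 Wh = 77.73 kWh
microwave oven: 802 W × 3.5 h × 31 d = 87,017 Wh = 87.02 kWh
pool pump: 1620 W × 5.4 h × 31 d = 271,188 Wh = 271.2 kWh
hot tub heater: 3337 W × 12 h × 31 d = 1,241,364 Wh = 1,241 kWh
electric oven: 4412 W × 7 h × 31 d = 957,404 Wh = 957.4 kWh
Total energy = 77.73 + 87.02 + 271.2 + 1,241 + 957.4 = 2,635 kWh
Cost = 2,635 kWh × $0.125 = $329.34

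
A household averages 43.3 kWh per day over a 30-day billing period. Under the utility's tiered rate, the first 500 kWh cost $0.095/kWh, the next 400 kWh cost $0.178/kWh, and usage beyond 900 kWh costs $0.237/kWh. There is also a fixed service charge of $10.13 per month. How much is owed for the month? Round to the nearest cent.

Usage = 43.3 kWh/day × 30 days = 1299 kWh
First 500 kWh × $0.095 = $47.50
Next 400 kWh × $0.178 = $71.20
Remaining 399 kWh × $0.237 = $94.56
Energy charge = $213.26; + service $10.13 = $223.39

$223.39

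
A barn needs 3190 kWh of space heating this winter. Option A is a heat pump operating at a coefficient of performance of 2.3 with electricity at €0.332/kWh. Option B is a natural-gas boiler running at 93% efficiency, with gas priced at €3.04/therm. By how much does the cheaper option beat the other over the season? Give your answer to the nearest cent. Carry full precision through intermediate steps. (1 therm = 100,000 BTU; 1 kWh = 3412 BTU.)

Heat load = 3190 kWh × 3412 = 10,884,280 BTU
Gas: input = 10,884,280 / 0.930 = 11,703,527 BTU = 117 therm → 117 × €3.04 = €355.79
Heat pump: 10,884,280 BTU / 3412 = 3,190 kWh heat; / 2.3 = 1,387 kWh in → × €0.332 = €460.47
Difference = |€355.79 − €460.47| = €104.68

€104.68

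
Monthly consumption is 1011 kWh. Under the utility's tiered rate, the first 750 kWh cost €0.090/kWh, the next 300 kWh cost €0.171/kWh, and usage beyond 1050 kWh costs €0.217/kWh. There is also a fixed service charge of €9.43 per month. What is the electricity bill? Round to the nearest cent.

€121.56

First 750 kWh × €0.090 = €67.50
Next 261 kWh × €0.171 = €44.63
Remaining tier: 0 kWh (not reached)
Energy charge = €112.13; + service €9.43 = €121.56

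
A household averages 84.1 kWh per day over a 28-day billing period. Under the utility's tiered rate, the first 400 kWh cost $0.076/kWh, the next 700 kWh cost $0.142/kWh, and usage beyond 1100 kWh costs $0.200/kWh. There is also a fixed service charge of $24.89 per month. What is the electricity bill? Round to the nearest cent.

Usage = 84.1 kWh/day × 28 days = 2354.8 kWh
First 400 kWh × $0.076 = $30.40
Next 700 kWh × $0.142 = $99.40
Remaining 1254.8 kWh × $0.200 = $250.96
Energy charge = $380.76; + service $24.89 = $405.65

$405.65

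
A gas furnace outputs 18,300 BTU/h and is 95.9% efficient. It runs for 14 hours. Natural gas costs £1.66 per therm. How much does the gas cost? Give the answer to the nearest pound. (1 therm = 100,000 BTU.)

£4

Heat delivered = 18,300 BTU/h × 14 h = 256,200 BTU
Gas input = 256,200 / 0.959 = 267,153 BTU
= 267,153 / 100,000 = 2.672 therm
Cost = 2.672 × £1.66/therm = £4.43 ≈ £4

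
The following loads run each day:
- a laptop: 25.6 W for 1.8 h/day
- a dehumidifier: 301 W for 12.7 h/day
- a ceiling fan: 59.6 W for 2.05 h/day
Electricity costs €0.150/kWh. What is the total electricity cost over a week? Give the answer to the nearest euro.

laptop: 25.6 W × 1.8 h × 7 d = 323 Wh = 0.3226 kWh
dehumidifier: 301 W × 12.7 h × 7 d = 26,759 Wh = 26.76 kWh
ceiling fan: 59.6 W × 2.05 h × 7 d = 855 Wh = 0.8553 kWh
Total energy = 0.3226 + 26.76 + 0.8553 = 27.94 kWh
Cost = 27.94 kWh × €0.150 = €4.19 ≈ €4

€4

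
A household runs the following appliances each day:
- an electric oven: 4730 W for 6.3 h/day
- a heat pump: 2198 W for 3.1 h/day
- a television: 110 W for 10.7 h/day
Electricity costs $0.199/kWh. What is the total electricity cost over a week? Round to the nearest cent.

electric oven: 4730 W × 6.3 h × 7 d = 208,593 Wh = 208.6 kWh
heat pump: 2198 W × 3.1 h × 7 d = 47,697 Wh = 47.7 kWh
television: 110 W × 10.7 h × 7 d = 8,239 Wh = 8.239 kWh
Total energy = 208.6 + 47.7 + 8.239 = 264.5 kWh
Cost = 264.5 kWh × $0.199 = $52.64

$52.64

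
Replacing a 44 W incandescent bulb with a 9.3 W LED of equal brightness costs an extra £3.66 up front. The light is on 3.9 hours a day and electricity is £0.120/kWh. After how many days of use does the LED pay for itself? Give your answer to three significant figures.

225 days

Power saved = 44 − 9.3 = 34.7 W
Daily energy saved = 34.7 W × 3.9 h = 135.3 Wh = 0.13533 kWh
Daily savings = 0.13533 × £0.120 = £0.0162
Payback = £3.66 / £0.0162 per day = 225.4 days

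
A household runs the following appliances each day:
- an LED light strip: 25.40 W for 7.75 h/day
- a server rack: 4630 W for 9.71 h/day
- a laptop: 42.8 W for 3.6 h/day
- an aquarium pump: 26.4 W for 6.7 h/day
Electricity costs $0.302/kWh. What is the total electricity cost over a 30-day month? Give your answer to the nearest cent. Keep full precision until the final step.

$412.10

LED light strip: 25.40 W × 7.75 h × 30 d = 5,906 Wh = 5.905 kWh
server rack: 4630 W × 9.71 h × 30 d = 1,348,719 Wh = 1,349 kWh
laptop: 42.8 W × 3.6 h × 30 d = 4,622 Wh = 4.622 kWh
aquarium pump: 26.4 W × 6.7 h × 30 d = 5,306 Wh = 5.306 kWh
Total energy = 5.905 + 1,349 + 4.622 + 5.306 = 1,365 kWh
Cost = 1,365 kWh × $0.302 = $412.10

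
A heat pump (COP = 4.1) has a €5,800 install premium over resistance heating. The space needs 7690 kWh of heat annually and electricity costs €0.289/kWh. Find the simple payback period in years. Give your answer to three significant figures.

3.45 years

Resistance: 7690 kWh × €0.289 = €2,222.41/yr
Heat pump: 7690 / 4.1 = 1876 kWh in → × €0.289 = €542.05/yr
Annual savings = €1,680.36
Payback = €5,800 / €1,680.36 = 3.45 years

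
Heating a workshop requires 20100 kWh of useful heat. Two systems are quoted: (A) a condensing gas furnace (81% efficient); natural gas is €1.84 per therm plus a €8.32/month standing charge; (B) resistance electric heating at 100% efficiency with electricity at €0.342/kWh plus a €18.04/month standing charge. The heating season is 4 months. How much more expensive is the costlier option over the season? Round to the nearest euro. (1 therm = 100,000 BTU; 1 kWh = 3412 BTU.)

Heat load = 20100 kWh × 3412 = 68,581,200 BTU
Gas: input = 68,581,200 / 0.81 = 84,668,148 BTU = 846.7 therm → 846.7 × €1.84 = €1,557.89; + 4 × €8.32 standing = €1,591.17
Electric: 68,581,200 BTU / 3412 = 20,100 kWh → × €0.342 = €6,874.20; + 4 × €18.04 standing = €6,946.36
Difference = |€1,591.17 − €6,946.36| = €5,355.19 ≈ €5355

€5355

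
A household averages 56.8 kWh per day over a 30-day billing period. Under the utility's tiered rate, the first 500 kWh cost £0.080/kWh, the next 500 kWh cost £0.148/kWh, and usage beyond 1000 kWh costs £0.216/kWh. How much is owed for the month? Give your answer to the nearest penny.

£266.06

Usage = 56.8 kWh/day × 30 days = 1704 kWh
First 500 kWh × £0.080 = £40.00
Next 500 kWh × £0.148 = £74.00
Remaining 704 kWh × £0.216 = £152.06
Total = £266.06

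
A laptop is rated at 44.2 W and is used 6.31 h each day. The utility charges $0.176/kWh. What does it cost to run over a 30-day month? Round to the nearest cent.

$1.47

Energy = 44.2 W × 6.31 h/day × 30 days = 8,367 Wh = 8.367 kWh
Cost = 8.367 kWh × $0.176/kWh = $1.47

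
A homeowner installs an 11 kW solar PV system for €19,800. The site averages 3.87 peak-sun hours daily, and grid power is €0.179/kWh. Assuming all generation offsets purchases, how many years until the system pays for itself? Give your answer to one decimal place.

7.1 years

Daily generation = 11 kW × 3.87 h = 42.57 kWh
Annual generation = 42.57 × 365 = 15538 kWh
Annual savings = 15538 × €0.179 = €2,781.31
Payback = €19,800 / €2,781.31 = 7.12 years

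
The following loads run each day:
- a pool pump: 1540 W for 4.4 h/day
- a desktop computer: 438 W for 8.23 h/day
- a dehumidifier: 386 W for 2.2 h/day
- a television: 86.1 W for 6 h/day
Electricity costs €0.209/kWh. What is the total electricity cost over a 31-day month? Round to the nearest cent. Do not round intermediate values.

pool pump: 1540 W × 4.4 h × 31 d = 210,056 Wh = 210.1 kWh
desktop computer: 438 W × 8.23 h × 31 d = 111,747 Wh = 111.7 kWh
dehumidifier: 386 W × 2.2 h × 31 d = 26,325 Wh = 26.33 kWh
television: 86.1 W × 6 h × 31 d = 16,015 Wh = 16.01 kWh
Total energy = 210.1 + 111.7 + 26.33 + 16.01 = 364.1 kWh
Cost = 364.1 kWh × €0.209 = €76.11

€76.11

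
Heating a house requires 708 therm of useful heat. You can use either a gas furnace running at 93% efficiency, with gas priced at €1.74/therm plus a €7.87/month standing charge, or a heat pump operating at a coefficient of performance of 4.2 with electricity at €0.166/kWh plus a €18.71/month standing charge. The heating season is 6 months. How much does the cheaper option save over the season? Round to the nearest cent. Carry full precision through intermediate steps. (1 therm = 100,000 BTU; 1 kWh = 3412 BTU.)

Heat load = 708 therm × 100,000 = 70,800,000 BTU
Gas: input = 70,800,000 / 0.93 = 76,129,032 BTU = 761.3 therm → 761.3 × €1.74 = €1,324.65; + 6 × €7.87 standing = €1,371.87
Heat pump: 70,800,000 BTU / 3412 = 20,750 kWh heat; / 4.2 = 4,941 kWh in → × €0.166 = €820.13; + 6 × €18.71 standing = €932.39
Difference = |€1,371.87 − €932.39| = €439.47

€439.47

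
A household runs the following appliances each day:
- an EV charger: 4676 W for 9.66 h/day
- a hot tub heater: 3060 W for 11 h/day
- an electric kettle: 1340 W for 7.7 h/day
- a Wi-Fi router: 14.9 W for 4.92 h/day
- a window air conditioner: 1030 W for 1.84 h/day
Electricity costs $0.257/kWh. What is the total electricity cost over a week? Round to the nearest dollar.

$164

EV charger: 4676 W × 9.66 h × 7 d = 316,191 Wh = 316.2 kWh
hot tub heater: 3060 W × 11 h × 7 d = 235,620 Wh = 235.6 kWh
electric kettle: 1340 W × 7.7 h × 7 d = 72,226 Wh = 72.23 kWh
Wi-Fi router: 14.9 W × 4.92 h × 7 d = 513 Wh = 0.5132 kWh
window air conditioner: 1030 W × 1.84 h × 7 d = 13,266 Wh = 13.27 kWh
Total energy = 316.2 + 235.6 + 72.23 + 0.5132 + 13.27 = 637.8 kWh
Cost = 637.8 kWh × $0.257 = $163.92 ≈ $164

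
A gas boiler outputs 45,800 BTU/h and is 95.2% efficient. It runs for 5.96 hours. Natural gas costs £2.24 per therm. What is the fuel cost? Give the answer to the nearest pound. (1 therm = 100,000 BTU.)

Heat delivered = 45,800 BTU/h × 5.96 h = 272,968 BTU
Gas input = 272,968 / 0.952 = 286,731 BTU
= 286,731 / 100,000 = 2.867 therm
Cost = 2.867 × £2.24/therm = £6.42 ≈ £6

£6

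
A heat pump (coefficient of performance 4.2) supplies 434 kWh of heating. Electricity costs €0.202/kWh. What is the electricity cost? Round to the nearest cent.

Electrical input = 434 kWh / 4.2 = 103.3 kWh
Cost = 103.3 × €0.202/kWh = €20.87

€20.87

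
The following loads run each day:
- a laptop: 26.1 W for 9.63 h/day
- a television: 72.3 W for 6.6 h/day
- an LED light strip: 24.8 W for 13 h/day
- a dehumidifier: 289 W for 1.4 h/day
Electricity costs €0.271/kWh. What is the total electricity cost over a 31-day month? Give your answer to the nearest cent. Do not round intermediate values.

laptop: 26.1 W × 9.63 h × 31 d = 7,792 Wh = 7.792 kWh
television: 72.3 W × 6.6 h × 31 d = 14,793 Wh = 14.79 kWh
LED light strip: 24.8 W × 13 h × 31 d = 9,994 Wh = 9.994 kWh
dehumidifier: 289 W × 1.4 h × 31 d = 12,543 Wh = 12.54 kWh
Total energy = 7.792 + 14.79 + 9.994 + 12.54 = 45.12 kWh
Cost = 45.12 kWh × €0.271 = €12.23

€12.23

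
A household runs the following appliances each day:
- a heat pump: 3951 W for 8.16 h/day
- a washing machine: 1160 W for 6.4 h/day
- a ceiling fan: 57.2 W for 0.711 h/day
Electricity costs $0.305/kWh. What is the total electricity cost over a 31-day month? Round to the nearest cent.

$375.41

heat pump: 3951 W × 8.16 h × 31 d = 999,445 Wh = 999.4 kWh
washing machine: 1160 W × 6.4 h × 31 d = 230,144 Wh = 230.1 kWh
ceiling fan: 57.2 W × 0.711 h × 31 d = 1,261 Wh = 1.261 kWh
Total energy = 999.4 + 230.1 + 1.261 = 1,231 kWh
Cost = 1,231 kWh × $0.305 = $375.41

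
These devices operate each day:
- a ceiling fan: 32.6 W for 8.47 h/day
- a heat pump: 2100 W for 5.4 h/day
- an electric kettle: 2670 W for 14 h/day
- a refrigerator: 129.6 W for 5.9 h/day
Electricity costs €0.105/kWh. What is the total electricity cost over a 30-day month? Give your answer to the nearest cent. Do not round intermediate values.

ceiling fan: 32.6 W × 8.47 h × 30 d = 8,284 Wh = 8.284 kWh
heat pump: 2100 W × 5.4 h × 30 d = 340,200 Wh = 340.2 kWh
electric kettle: 2670 W × 14 h × 30 d = 1,121,400 Wh = 1,121 kWh
refrigerator: 129.6 W × 5.9 h × 30 d = 22,939 Wh = 22.94 kWh
Total energy = 8.284 + 340.2 + 1,121 + 22.94 = 1,493 kWh
Cost = 1,493 kWh × €0.105 = €156.75

€156.75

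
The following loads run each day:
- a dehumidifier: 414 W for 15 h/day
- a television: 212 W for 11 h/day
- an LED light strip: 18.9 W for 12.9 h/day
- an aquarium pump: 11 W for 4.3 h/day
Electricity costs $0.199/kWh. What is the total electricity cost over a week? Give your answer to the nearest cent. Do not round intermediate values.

$12.30

dehumidifier: 414 W × 15 h × 7 d = 43,470 Wh = 43.47 kWh
television: 212 W × 11 h × 7 d = 16,324 Wh = 16.32 kWh
LED light strip: 18.9 W × 12.9 h × 7 d = 1,707 Wh = 1.707 kWh
aquarium pump: 11 W × 4.3 h × 7 d = 331 Wh = 0.3311 kWh
Total energy = 43.47 + 16.32 + 1.707 + 0.3311 = 61.83 kWh
Cost = 61.83 kWh × $0.199 = $12.30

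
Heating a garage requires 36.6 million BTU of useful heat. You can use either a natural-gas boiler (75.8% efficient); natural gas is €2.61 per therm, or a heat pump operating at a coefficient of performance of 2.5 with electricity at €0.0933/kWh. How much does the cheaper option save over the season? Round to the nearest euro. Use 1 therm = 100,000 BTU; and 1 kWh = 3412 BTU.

Heat load = 36.6 × 10⁶ BTU = 36,600,000 BTU
Gas: input = 36,600,000 / 0.758 = 48,284,960 BTU = 482.8 therm → 482.8 × €2.61 = €1,260.24
Heat pump: 36,600,000 BTU / 3412 = 10,730 kWh heat; / 2.5 = 4,291 kWh in → × €0.0933 = €400.33
Difference = |€1,260.24 − €400.33| = €859.91 ≈ €860

€860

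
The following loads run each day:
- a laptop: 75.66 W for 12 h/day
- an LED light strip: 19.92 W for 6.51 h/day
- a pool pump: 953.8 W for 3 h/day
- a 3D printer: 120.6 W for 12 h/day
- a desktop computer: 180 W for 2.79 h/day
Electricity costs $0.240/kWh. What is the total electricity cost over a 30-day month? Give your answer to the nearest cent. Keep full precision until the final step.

$42.11

laptop: 75.66 W × 12 h × 30 d = 27,238 Wh = 27.24 kWh
LED light strip: 19.92 W × 6.51 h × 30 d = 3,890 Wh = 3.89 kWh
pool pump: 953.8 W × 3 h × 30 d = 85,842 Wh = 85.84 kWh
3D printer: 120.6 W × 12 h × 30 d = 43,416 Wh = 43.42 kWh
desktop computer: 180 W × 2.79 h × 30 d = 15,066 Wh = 15.07 kWh
Total energy = 27.24 + 3.89 + 85.84 + 43.42 + 15.07 = 175.5 kWh
Cost = 175.5 kWh × $0.240 = $42.11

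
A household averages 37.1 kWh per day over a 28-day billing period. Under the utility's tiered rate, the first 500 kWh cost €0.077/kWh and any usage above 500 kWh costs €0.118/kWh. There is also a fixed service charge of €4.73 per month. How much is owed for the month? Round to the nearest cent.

€106.81

Usage = 37.1 kWh/day × 28 days = 1038.8 kWh
First 500 kWh × €0.077 = €38.50
Remaining 538.8 kWh × €0.118 = €63.58
Energy charge = €102.08; + service €4.73 = €106.81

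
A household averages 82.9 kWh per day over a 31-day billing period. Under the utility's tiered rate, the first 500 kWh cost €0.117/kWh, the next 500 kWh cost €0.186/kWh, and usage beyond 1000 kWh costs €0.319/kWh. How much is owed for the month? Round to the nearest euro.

Usage = 82.9 kWh/day × 31 days = 2569.9 kWh
First 500 kWh × €0.117 = €58.50
Next 500 kWh × €0.186 = €93.00
Remaining 1569.9 kWh × €0.319 = €500.80
Total = €652.30 ≈ €652

€652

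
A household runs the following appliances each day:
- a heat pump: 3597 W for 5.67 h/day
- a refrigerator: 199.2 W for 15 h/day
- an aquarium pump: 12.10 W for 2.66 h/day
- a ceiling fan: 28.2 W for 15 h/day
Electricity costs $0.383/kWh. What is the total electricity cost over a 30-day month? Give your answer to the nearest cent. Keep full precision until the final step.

heat pump: 3597 W × 5.67 h × 30 d = 611,850 Wh = 611.8 kWh
refrigerator: 199.2 W × 15 h × 30 d = 89,640 Wh = 89.64 kWh
aquarium pump: 12.10 W × 2.66 h × 30 d = 966 Wh = 0.9656 kWh
ceiling fan: 28.2 W × 15 h × 30 d = 12,690 Wh = 12.69 kWh
Total energy = 611.8 + 89.64 + 0.9656 + 12.69 = 715.1 kWh
Cost = 715.1 kWh × $0.383 = $273.90

$273.90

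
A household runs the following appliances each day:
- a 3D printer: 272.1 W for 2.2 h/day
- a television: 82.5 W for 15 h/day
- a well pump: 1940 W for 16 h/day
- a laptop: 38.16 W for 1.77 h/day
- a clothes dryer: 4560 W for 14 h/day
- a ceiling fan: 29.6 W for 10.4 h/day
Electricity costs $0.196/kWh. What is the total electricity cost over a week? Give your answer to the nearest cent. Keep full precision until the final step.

3D printer: 272.1 W × 2.2 h × 7 d = 4,190 Wh = 4.19 kWh
television: 82.5 W × 15 h × 7 d = 8,662 Wh = 8.662 kWh
well pump: 1940 W × 16 h × 7 d = 217,280 Wh = 217.3 kWh
laptop: 38.16 W × 1.77 h × 7 d = 473 Wh = 0.4728 kWh
clothes dryer: 4560 W × 14 h × 7 d = 446,880 Wh = 446.9 kWh
ceiling fan: 29.6 W × 10.4 h × 7 d = 2,155 Wh = 2.155 kWh
Total energy = 4.19 + 8.662 + 217.3 + 0.4728 + 446.9 + 2.155 = 679.6 kWh
Cost = 679.6 kWh × $0.196 = $133.21

$133.21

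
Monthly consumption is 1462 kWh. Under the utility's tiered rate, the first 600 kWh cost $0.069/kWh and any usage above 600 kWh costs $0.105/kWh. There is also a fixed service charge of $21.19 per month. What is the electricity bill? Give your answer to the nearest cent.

$153.10

First 600 kWh × $0.069 = $41.40
Remaining 862 kWh × $0.105 = $90.51
Energy charge = $131.91; + service $21.19 = $153.10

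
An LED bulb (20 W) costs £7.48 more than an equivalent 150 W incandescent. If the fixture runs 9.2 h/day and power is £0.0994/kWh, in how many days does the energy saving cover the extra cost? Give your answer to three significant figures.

62.9 days

Power saved = 150 − 20 = 130 W
Daily energy saved = 130 W × 9.2 h = 1196 Wh = 1.196 kWh
Daily savings = 1.196 × £0.0994 = £0.1189
Payback = £7.48 / £0.1189 per day = 62.92 days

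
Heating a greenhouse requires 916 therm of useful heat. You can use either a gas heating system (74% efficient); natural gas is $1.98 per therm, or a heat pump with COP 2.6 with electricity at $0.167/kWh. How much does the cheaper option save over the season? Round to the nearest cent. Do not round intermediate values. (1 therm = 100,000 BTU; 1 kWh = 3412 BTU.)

Heat load = 916 therm × 100,000 = 91,600,000 BTU
Gas: input = 91,600,000 / 0.740 = 123,783,784 BTU = 1,238 therm → 1,238 × $1.98 = $2,450.92
Heat pump: 91,600,000 BTU / 3412 = 26,850 kWh heat; / 2.6 = 10,330 kWh in → × $0.167 = $1,724.37
Difference = |$2,450.92 − $1,724.37| = $726.55

$726.55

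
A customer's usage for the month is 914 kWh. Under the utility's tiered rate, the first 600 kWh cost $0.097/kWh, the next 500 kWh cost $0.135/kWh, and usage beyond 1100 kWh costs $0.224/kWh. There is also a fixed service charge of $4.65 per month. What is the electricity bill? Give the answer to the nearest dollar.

$105

First 600 kWh × $0.097 = $58.20
Next 314 kWh × $0.135 = $42.39
Remaining tier: 0 kWh (not reached)
Energy charge = $100.59; + service $4.65 = $105.24 ≈ $105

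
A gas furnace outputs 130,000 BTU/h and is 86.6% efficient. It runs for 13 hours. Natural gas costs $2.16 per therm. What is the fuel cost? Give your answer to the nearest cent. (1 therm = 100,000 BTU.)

$42.15

Heat delivered = 130,000 BTU/h × 13 h = 1,690,000 BTU
Gas input = 1,690,000 / 0.866 = 1,951,501 BTU
= 1,951,501 / 100,000 = 19.52 therm
Cost = 19.52 × $2.16/therm = $42.15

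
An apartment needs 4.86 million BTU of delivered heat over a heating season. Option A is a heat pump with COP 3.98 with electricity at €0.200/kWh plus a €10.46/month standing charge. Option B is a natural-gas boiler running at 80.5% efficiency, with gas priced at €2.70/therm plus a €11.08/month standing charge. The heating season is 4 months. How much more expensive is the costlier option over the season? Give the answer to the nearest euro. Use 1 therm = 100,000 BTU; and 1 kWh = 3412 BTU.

Heat load = 4.86 × 10⁶ BTU = 4,860,000 BTU
Gas: input = 4,860,000 / 0.805 = 6,037,267 BTU = 60.37 therm → 60.37 × €2.70 = €163.01; + 4 × €11.08 standing = €207.33
Heat pump: 4,860,000 BTU / 3412 = 1,424 kWh heat; / 3.98 = 357.9 kWh in → × €0.200 = €71.58; + 4 × €10.46 standing = €113.42
Difference = |€207.33 − €113.42| = €93.91 ≈ €94

€94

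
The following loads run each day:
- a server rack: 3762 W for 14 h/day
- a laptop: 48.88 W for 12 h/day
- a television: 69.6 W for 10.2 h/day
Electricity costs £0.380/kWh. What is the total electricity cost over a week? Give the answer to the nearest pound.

server rack: 3762 W × 14 h × 7 d = 368,676 Wh = 368.7 kWh
laptop: 48.88 W × 12 h × 7 d = 4,106 Wh = 4.106 kWh
television: 69.6 W × 10.2 h × 7 d = 4,969 Wh = 4.969 kWh
Total energy = 368.7 + 4.106 + 4.969 = 377.8 kWh
Cost = 377.8 kWh × £0.380 = £143.55 ≈ £144

£144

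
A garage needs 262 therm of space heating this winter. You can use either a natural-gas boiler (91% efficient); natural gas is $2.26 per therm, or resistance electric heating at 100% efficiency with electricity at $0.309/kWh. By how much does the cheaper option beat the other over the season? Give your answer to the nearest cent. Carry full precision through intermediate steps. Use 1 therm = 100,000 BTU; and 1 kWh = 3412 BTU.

Heat load = 262 therm × 100,000 = 26,200,000 BTU
Gas: input = 26,200,000 / 0.91 = 28,791,209 BTU = 287.9 therm → 287.9 × $2.26 = $650.68
Electric: 26,200,000 BTU / 3412 = 7,679 kWh → × $0.309 = $2,372.74
Difference = |$650.68 − $2,372.74| = $1,722.06

$1722.06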